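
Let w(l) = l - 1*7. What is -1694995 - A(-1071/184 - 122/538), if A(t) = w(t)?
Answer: -83894826725/49496 ≈ -1.6950e+6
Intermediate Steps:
w(l) = -7 + l (w(l) = l - 7 = -7 + l)
A(t) = -7 + t
-1694995 - A(-1071/184 - 122/538) = -1694995 - (-7 + (-1071/184 - 122/538)) = -1694995 - (-7 + (-1071*1/184 - 122*1/538)) = -1694995 - (-7 + (-1071/184 - 61/269)) = -1694995 - (-7 - 299323/49496) = -1694995 - 1*(-645795/49496) = -1694995 + 645795/49496 = -83894826725/49496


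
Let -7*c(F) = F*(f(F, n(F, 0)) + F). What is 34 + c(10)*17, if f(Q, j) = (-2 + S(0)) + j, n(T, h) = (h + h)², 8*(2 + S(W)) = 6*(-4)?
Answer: -272/7 ≈ -38.857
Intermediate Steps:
S(W) = -5 (S(W) = -2 + (6*(-4))/8 = -2 + (⅛)*(-24) = -2 - 3 = -5)
n(T, h) = 4*h² (n(T, h) = (2*h)² = 4*h²)
f(Q, j) = -7 + j (f(Q, j) = (-2 - 5) + j = -7 + j)
c(F) = -F*(-7 + F)/7 (c(F) = -F*((-7 + 4*0²) + F)/7 = -F*((-7 + 4*0) + F)/7 = -F*((-7 + 0) + F)/7 = -F*(-7 + F)/7)
34 + c(10)*17 = 34 + ((⅐)*10*(7 - 1*10))*17 = 34 + ((⅐)*10*(7 - 10))*17 = 34 + ((⅐)*10*(-3))*17 = 34 - 30/7*17 = 34 - 510/7 = -272/7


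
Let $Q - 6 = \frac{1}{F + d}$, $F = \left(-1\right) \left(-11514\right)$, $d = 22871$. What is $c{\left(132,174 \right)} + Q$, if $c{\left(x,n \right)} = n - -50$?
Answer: $\frac{7908551}{34385} \approx 230.0$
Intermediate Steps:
$c{\left(x,n \right)} = 50 + n$ ($c{\left(x,n \right)} = n + 50 = 50 + n$)
$F = 11514$
$Q = \frac{206311}{34385}$ ($Q = 6 + \frac{1}{11514 + 22871} = 6 + \frac{1}{34385} = \frac{206311}{34385} \approx 6.0$)
$c{\left(132,174 \right)} + Q = \left(50 + 174\right) + \frac{206311}{34385} = 224 + \frac{206311}{34385} = \frac{7908551}{34385}$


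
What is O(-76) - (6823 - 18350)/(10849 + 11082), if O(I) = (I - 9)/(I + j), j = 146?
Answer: -30207/43862 ≈ -0.68868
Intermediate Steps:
O(I) = (-9 + I)/(146 + I) (O(I) = (I - 9)/(I + 146) = (-9 + I)/(146 + I))
O(-76) - (6823 - 18350)/(10849 + 11082) = (-9 - 76)/(146 - 76) - (6823 - 18350)/(10849 + 11082) = -85/70 - (-11527)/21931 = (1/70)*(-85) - (-11527)/21931 = -17/14 - 1*(-11527/21931) = -17/14 + 11527/21931 = -30207/43862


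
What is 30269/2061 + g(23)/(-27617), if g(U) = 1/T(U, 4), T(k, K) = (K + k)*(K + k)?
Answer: 67711056584/4610409597 ≈ 14.687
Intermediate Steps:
T(k, K) = (K + k)**2
g(U) = (4 + U)**(-2) (g(U) = 1/((4 + U)**2) = (4 + U)**(-2))
30269/2061 + g(23)/(-27617) = 30269/2061 + 1/((4 + 23)**2*(-27617)) = 30269*(1/2061) - 1/27617/27**2 = 30269/2061 + (1/729)*(-1/27617) = 30269/2061 - 1/20132793 = 67711056584/4610409597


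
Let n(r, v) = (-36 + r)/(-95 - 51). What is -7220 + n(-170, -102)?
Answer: -526957/73 ≈ -7218.6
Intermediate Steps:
n(r, v) = 18/73 - r/146 (n(r, v) = (-36 + r)/(-146) = (-36 + r)*(-1/146) = 18/73 - r/146)
-7220 + n(-170, -102) = -7220 + (18/73 - 1/146*(-170)) = -7220 + (18/73 + 85/73) = -7220 + 103/73 = -526957/73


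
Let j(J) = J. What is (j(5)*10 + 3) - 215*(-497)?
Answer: 106908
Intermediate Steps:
(j(5)*10 + 3) - 215*(-497) = (5*10 + 3) - 215*(-497) = (50 + 3) + 106855 = 53 + 106855 = 106908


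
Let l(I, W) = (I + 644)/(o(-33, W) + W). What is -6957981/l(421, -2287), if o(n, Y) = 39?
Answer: 5213847096/355 ≈ 1.4687e+7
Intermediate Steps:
l(I, W) = (644 + I)/(39 + W) (l(I, W) = (I + 644)/(39 + W) = (644 + I)/(39 + W))
-6957981/l(421, -2287) = -6957981*(39 - 2287)/(644 + 421) = -6957981/(1065/(-2248)) = -6957981/((-1/2248*1065)) = -6957981/(-1065/2248) = -6957981*(-2248/1065) = 5213847096/355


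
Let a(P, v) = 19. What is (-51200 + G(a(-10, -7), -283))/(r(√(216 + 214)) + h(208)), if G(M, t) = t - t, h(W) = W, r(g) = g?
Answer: -5324800/21417 + 25600*√430/21417 ≈ -223.84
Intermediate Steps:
G(M, t) = 0
(-51200 + G(a(-10, -7), -283))/(r(√(216 + 214)) + h(208)) = (-51200 + 0)/(√(216 + 214) + 208) = -51200/(√430 + 208) = -51200/(208 + √430)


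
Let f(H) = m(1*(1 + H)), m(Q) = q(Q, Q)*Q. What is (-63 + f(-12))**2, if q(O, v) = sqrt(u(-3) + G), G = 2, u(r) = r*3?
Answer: 3122 + 1386*I*sqrt(7) ≈ 3122.0 + 3667.0*I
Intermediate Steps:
u(r) = 3*r
q(O, v) = I*sqrt(7) (q(O, v) = sqrt(3*(-3) + 2) = sqrt(-9 + 2) = sqrt(-7) = I*sqrt(7))
m(Q) = I*Q*sqrt(7) (m(Q) = (I*sqrt(7))*Q = I*Q*sqrt(7))
f(H) = I*sqrt(7)*(1 + H) (f(H) = I*(1*(1 + H))*sqrt(7) = I*(1 + H)*sqrt(7) = I*sqrt(7)*(1 + H))
(-63 + f(-12))**2 = (-63 + I*sqrt(7)*(1 - 12))**2 = (-63 + I*sqrt(7)*(-11))**2 = (-63 - 11*I*sqrt(7))**2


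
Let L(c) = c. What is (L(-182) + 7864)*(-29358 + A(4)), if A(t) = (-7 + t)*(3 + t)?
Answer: -225689478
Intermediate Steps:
(L(-182) + 7864)*(-29358 + A(4)) = (-182 + 7864)*(-29358 + (-21 + 4² - 4*4)) = 7682*(-29358 + (-21 + 16 - 16)) = 7682*(-29358 - 21) = 7682*(-29379) = -225689478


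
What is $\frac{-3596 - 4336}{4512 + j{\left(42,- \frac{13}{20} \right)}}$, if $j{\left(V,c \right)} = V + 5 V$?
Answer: $- \frac{661}{397} \approx -1.665$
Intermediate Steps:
$j{\left(V,c \right)} = 6 V$
$\frac{-3596 - 4336}{4512 + j{\left(42,- \frac{13}{20} \right)}} = \frac{-3596 - 4336}{4512 + 6 \cdot 42} = - \frac{7932}{4512 + 252} = - \frac{7932}{4764} = \left(-7932\right) \frac{1}{4764} = - \frac{661}{397}$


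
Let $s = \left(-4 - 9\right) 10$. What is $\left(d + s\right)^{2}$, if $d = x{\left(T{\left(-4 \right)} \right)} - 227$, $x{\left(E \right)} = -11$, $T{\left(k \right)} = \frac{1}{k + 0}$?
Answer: $135424$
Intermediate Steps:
$T{\left(k \right)} = \frac{1}{k}$
$d = -238$ ($d = -11 - 227 = -238$)
$s = -130$ ($s = \left(-13\right) 10 = -130$)
$\left(d + s\right)^{2} = \left(-238 - 130\right)^{2} = \left(-368\right)^{2} = 135424$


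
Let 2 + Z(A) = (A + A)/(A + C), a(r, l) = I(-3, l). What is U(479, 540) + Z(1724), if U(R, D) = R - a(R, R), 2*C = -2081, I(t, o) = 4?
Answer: 653487/1367 ≈ 478.04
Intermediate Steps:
C = -2081/2 (C = (½)*(-2081) = -2081/2 ≈ -1040.5)
a(r, l) = 4
Z(A) = -2 + 2*A/(-2081/2 + A) (Z(A) = -2 + (A + A)/(A - 2081/2) = -2 + (2*A)/(-2081/2 + A) = -2 + 2*A/(-2081/2 + A))
U(R, D) = -4 + R (U(R, D) = R - 1*4 = R - 4 = -4 + R)
U(479, 540) + Z(1724) = (-4 + 479) + 4162/(-2081 + 2*1724) = 475 + 4162/(-2081 + 3448) = 475 + 4162/1367 = 653487/1367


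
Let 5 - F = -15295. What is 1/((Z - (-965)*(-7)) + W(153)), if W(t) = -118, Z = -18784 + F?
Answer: -1/10357 ≈ -9.6553e-5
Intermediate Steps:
F = 15300 (F = 5 - 1*(-15295) = 5 + 15295 = 15300)
Z = -3484 (Z = -18784 + 15300 = -3484)
1/((Z - (-965)*(-7)) + W(153)) = 1/((-3484 - (-965)*(-7)) - 118) = 1/((-3484 - 1*6755) - 118) = 1/((-3484 - 6755) - 118) = 1/(-10239 - 118) = 1/(-10357) = -1/10357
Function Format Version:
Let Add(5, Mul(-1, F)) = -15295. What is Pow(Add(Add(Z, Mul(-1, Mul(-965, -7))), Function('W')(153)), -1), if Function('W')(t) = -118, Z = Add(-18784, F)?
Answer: Rational(-1, 10357) ≈ -9.6553e-5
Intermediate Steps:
F = 15300 (F = Add(5, Mul(-1, -15295)) = Add(5, 15295) = 15300)
Z = -3484 (Z = Add(-18784, 15300) = -3484)
Pow(Add(Add(Z, Mul(-1, Mul(-965, -7))), Function('W')(153)), -1) = Pow(Add(Add(-3484, Mul(-1, Mul(-965, -7))), -118), -1) = Pow(Add(Add(-3484, Mul(-1, 6755)), -118), -1) = Pow(Add(Add(-3484, -6755), -118), -1) = Pow(Add(-10239, -118), -1) = Pow(-10357, -1) = Rational(-1, 10357)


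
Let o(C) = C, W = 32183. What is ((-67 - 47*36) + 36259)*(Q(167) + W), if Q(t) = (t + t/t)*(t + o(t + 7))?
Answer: 3086749500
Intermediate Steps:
Q(t) = (1 + t)*(7 + 2*t) (Q(t) = (t + t/t)*(t + (t + 7)) = (t + 1)*(t + (7 + t)) = (1 + t)*(7 + 2*t))
((-67 - 47*36) + 36259)*(Q(167) + W) = ((-67 - 47*36) + 36259)*((7 + 2*167**2 + 9*167) + 32183) = ((-67 - 1692) + 36259)*((7 + 2*27889 + 1503) + 32183) = (-1759 + 36259)*((7 + 55778 + 1503) + 32183) = 34500*(57288 + 32183) = 34500*89471 = 3086749500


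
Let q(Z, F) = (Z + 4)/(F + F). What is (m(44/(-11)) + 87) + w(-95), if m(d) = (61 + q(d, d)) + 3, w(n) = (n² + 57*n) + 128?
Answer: 3889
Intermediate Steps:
q(Z, F) = (4 + Z)/(2*F) (q(Z, F) = (4 + Z)/((2*F)) = (4 + Z)*(1/(2*F)) = (4 + Z)/(2*F))
w(n) = 128 + n² + 57*n
m(d) = 64 + (4 + d)/(2*d) (m(d) = (61 + (4 + d)/(2*d)) + 3 = 64 + (4 + d)/(2*d))
(m(44/(-11)) + 87) + w(-95) = ((129/2 + 2/((44/(-11)))) + 87) + (128 + (-95)² + 57*(-95)) = ((129/2 + 2/((44*(-1/11)))) + 87) + (128 + 9025 - 5415) = ((129/2 + 2/(-4)) + 87) + 3738 = ((129/2 + 2*(-¼)) + 87) + 3738 = ((129/2 - ½) + 87) + 3738 = (64 + 87) + 3738 = 151 + 3738 = 3889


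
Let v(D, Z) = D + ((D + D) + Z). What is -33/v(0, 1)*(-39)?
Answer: 1287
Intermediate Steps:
v(D, Z) = Z + 3*D (v(D, Z) = D + (2*D + Z) = D + (Z + 2*D) = Z + 3*D)
-33/v(0, 1)*(-39) = -33/(1 + 3*0)*(-39) = -33/(1 + 0)*(-39) = -33/1*(-39) = -33*1*(-39) = -33*(-39) = 1287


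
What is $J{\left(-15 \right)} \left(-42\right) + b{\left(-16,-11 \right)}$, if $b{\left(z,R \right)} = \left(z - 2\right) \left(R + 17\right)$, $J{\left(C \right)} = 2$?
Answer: $-192$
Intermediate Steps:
$b{\left(z,R \right)} = \left(-2 + z\right) \left(17 + R\right)$
$J{\left(-15 \right)} \left(-42\right) + b{\left(-16,-11 \right)} = 2 \left(-42\right) - 108 = -84 + \left(-34 + 22 - 272 + 176\right) = -84 - 108 = -192$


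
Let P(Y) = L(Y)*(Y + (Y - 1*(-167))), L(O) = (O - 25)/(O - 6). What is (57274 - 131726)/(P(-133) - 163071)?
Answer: 10348828/22682511 ≈ 0.45625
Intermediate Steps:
L(O) = (-25 + O)/(-6 + O)
P(Y) = (-25 + Y)*(167 + 2*Y)/(-6 + Y) (P(Y) = ((-25 + Y)/(-6 + Y))*(Y + (Y - 1*(-167))) = ((-25 + Y)/(-6 + Y))*(Y + (Y + 167)) = ((-25 + Y)/(-6 + Y))*(Y + (167 + Y)) = ((-25 + Y)/(-6 + Y))*(167 + 2*Y) = (-25 + Y)*(167 + 2*Y)/(-6 + Y))
(57274 - 131726)/(P(-133) - 163071) = (57274 - 131726)/((-25 - 133)*(167 + 2*(-133))/(-6 - 133) - 163071) = -74452/(-158*(167 - 266)/(-139) - 163071) = -74452/(-1/139*(-158)*(-99) - 163071) = -74452/(-15642/139 - 163071) = -74452/(-22682511/139) = -74452*(-139/22682511) = 10348828/22682511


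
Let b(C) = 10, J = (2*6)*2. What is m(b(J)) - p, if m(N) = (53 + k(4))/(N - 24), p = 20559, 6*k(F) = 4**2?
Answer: -863645/42 ≈ -20563.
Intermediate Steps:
k(F) = 8/3 (k(F) = (1/6)*4**2 = (1/6)*16 = 8/3)
J = 24 (J = 12*2 = 24)
m(N) = 167/(3*(-24 + N)) (m(N) = (53 + 8/3)/(N - 24) = 167/(3*(-24 + N)))
m(b(J)) - p = 167/(3*(-24 + 10)) - 1*20559 = (167/3)/(-14) - 20559 = (167/3)*(-1/14) - 20559 = -167/42 - 20559 = -863645/42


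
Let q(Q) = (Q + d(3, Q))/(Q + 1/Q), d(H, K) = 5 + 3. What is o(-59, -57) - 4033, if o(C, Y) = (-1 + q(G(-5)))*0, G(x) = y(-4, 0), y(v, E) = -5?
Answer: -4033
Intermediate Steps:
G(x) = -5
d(H, K) = 8
q(Q) = (8 + Q)/(Q + 1/Q) (q(Q) = (Q + 8)/(Q + 1/Q) = (8 + Q)/(Q + 1/Q))
o(C, Y) = 0 (o(C, Y) = (-1 - 5*(8 - 5)/(1 + (-5)**2))*0 = (-1 - 5*3/(1 + 25))*0 = (-1 - 5*3/26)*0 = (-1 - 5*1/26*3)*0 = (-1 - 15/26)*0 = -41/26*0 = 0)
o(-59, -57) - 4033 = 0 - 4033 = -4033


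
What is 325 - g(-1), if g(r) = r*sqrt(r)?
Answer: 325 + I ≈ 325.0 + 1.0*I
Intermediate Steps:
g(r) = r**(3/2)
325 - g(-1) = 325 - (-1)**(3/2) = 325 - (-1)*I = 325 + I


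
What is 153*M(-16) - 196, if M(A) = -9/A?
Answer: -1759/16 ≈ -109.94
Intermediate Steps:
153*M(-16) - 196 = 153*(-9/(-16)) - 196 = 153*(-9*(-1/16)) - 196 = 153*(9/16) - 196 = 1377/16 - 196 = -1759/16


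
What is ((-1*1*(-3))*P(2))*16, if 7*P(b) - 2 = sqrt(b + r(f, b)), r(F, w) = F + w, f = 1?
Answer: 96/7 + 48*sqrt(5)/7 ≈ 29.047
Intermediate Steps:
P(b) = 2/7 + sqrt(1 + 2*b)/7 (P(b) = 2/7 + sqrt(b + (1 + b))/7 = 2/7 + sqrt(1 + 2*b)/7)
((-1*1*(-3))*P(2))*16 = ((-1*1*(-3))*(2/7 + sqrt(1 + 2*2)/7))*16 = ((-1*(-3))*(2/7 + sqrt(1 + 4)/7))*16 = (3*(2/7 + sqrt(5)/7))*16 = (6/7 + 3*sqrt(5)/7)*16 = 96/7 + 48*sqrt(5)/7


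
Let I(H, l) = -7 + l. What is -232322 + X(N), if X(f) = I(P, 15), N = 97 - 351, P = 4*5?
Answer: -232314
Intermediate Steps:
P = 20
N = -254
X(f) = 8 (X(f) = -7 + 15 = 8)
-232322 + X(N) = -232322 + 8 = -232314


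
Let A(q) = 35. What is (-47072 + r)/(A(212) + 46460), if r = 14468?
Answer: -32604/46495 ≈ -0.70124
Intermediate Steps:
(-47072 + r)/(A(212) + 46460) = (-47072 + 14468)/(35 + 46460) = -32604/46495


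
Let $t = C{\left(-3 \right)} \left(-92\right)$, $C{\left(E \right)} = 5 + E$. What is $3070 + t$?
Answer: $2886$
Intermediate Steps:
$t = -184$ ($t = \left(5 - 3\right) \left(-92\right) = 2 \left(-92\right) = -184$)
$3070 + t = 3070 - 184 = 2886$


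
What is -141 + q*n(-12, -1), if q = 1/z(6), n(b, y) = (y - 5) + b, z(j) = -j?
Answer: -138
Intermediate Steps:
n(b, y) = -5 + b + y (n(b, y) = (-5 + y) + b = -5 + b + y)
q = -⅙ (q = 1/(-1*6) = 1/(-6) = -⅙ ≈ -0.16667)
-141 + q*n(-12, -1) = -141 - (-5 - 12 - 1)/6 = -141 - ⅙*(-18) = -141 + 3 = -138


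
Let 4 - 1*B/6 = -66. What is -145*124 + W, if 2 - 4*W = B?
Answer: -36169/2 ≈ -18085.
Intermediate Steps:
B = 420 (B = 24 - 6*(-66) = 24 + 396 = 420)
W = -209/2 (W = ½ - ¼*420 = ½ - 105 = -209/2 ≈ -104.50)
-145*124 + W = -145*124 - 209/2 = -17980 - 209/2 = -36169/2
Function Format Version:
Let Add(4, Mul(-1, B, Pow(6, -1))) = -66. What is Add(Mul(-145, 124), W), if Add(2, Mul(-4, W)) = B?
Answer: Rational(-36169, 2) ≈ -18085.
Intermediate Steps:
B = 420 (B = Add(24, Mul(-6, -66)) = Add(24, 396) = 420)
W = Rational(-209, 2) (W = Add(Rational(1, 2), Mul(Rational(-1, 4), 420)) = Add(Rational(1, 2), -105) = Rational(-209, 2) ≈ -104.50)
Add(Mul(-145, 124), W) = Add(Mul(-145, 124), Rational(-209, 2)) = Add(-17980, Rational(-209, 2)) = Rational(-36169, 2)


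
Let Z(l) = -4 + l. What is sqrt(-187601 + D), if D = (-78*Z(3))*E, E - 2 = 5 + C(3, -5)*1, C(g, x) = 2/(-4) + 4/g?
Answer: I*sqrt(186990) ≈ 432.42*I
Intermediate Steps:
C(g, x) = -1/2 + 4/g (C(g, x) = 2*(-1/4) + 4/g = -1/2 + 4/g)
E = 47/6 (E = 2 + (5 + ((1/2)*(8 - 1*3)/3)*1) = 2 + (5 + ((1/2)*(1/3)*(8 - 3))*1) = 2 + (5 + ((1/2)*(1/3)*5)*1) = 2 + (5 + (5/6)*1) = 2 + (5 + 5/6) = 2 + 35/6 = 47/6 ≈ 7.8333)
D = 611 (D = -78*(-4 + 3)*(47/6) = -78*(-1)*(47/6) = 78*(47/6) = 611)
sqrt(-187601 + D) = sqrt(-187601 + 611) = sqrt(-186990) = I*sqrt(186990)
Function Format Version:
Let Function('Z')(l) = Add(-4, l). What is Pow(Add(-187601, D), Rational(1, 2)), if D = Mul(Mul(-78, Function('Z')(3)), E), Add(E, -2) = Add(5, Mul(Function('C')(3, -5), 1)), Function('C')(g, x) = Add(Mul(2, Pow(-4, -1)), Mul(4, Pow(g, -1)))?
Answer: Mul(I, Pow(186990, Rational(1, 2))) ≈ Mul(432.42, I)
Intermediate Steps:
Function('C')(g, x) = Add(Rational(-1, 2), Mul(4, Pow(g, -1))) (Function('C')(g, x) = Add(Mul(2, Rational(-1, 4)), Mul(4, Pow(g, -1))) = Add(Rational(-1, 2), Mul(4, Pow(g, -1))))
E = Rational(47, 6) (E = Add(2, Add(5, Mul(Mul(Rational(1, 2), Pow(3, -1), Add(8, Mul(-1, 3))), 1))) = Add(2, Add(5, Mul(Mul(Rational(1, 2), Rational(1, 3), Add(8, -3)), 1))) = Add(2, Add(5, Mul(Mul(Rational(1, 2), Rational(1, 3), 5), 1))) = Add(2, Add(5, Mul(Rational(5, 6), 1))) = Add(2, Add(5, Rational(5, 6))) = Add(2, Rational(35, 6)) = Rational(47, 6) ≈ 7.8333)
D = 611 (D = Mul(Mul(-78, Add(-4, 3)), Rational(47, 6)) = Mul(Mul(-78, -1), Rational(47, 6)) = Mul(78, Rational(47, 6)) = 611)
Pow(Add(-187601, D), Rational(1, 2)) = Pow(Add(-187601, 611), Rational(1, 2)) = Pow(-186990, Rational(1, 2)) = Mul(I, Pow(186990, Rational(1, 2)))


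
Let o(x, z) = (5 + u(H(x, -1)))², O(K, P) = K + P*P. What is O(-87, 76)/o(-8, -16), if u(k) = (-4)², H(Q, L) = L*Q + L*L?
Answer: 5689/441 ≈ 12.900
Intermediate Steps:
H(Q, L) = L² + L*Q (H(Q, L) = L*Q + L² = L² + L*Q)
O(K, P) = K + P²
u(k) = 16
o(x, z) = 441 (o(x, z) = (5 + 16)² = 21² = 441)
O(-87, 76)/o(-8, -16) = (-87 + 76²)/441 = (-87 + 5776)*(1/441) = 5689*(1/441) = 5689/441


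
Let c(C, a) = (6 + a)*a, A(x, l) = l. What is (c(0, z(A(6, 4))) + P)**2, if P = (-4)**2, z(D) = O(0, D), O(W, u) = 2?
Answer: 1024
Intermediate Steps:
z(D) = 2
P = 16
c(C, a) = a*(6 + a)
(c(0, z(A(6, 4))) + P)**2 = (2*(6 + 2) + 16)**2 = (2*8 + 16)**2 = (16 + 16)**2 = 32**2 = 1024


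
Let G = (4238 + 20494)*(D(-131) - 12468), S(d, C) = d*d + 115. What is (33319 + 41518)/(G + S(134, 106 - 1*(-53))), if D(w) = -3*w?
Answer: -74837/298620829 ≈ -0.00025061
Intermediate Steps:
S(d, C) = 115 + d² (S(d, C) = d² + 115 = 115 + d²)
G = -298638900 (G = (4238 + 20494)*(-3*(-131) - 12468) = 24732*(393 - 12468) = 24732*(-12075) = -298638900)
(33319 + 41518)/(G + S(134, 106 - 1*(-53))) = (33319 + 41518)/(-298638900 + (115 + 134²)) = 74837/(-298638900 + (115 + 17956)) = 74837/(-298638900 + 18071) = 74837/(-298620829) = 74837*(-1/298620829) = -74837/298620829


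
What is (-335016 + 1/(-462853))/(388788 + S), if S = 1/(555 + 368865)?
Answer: -57283432806953580/66477754119687733 ≈ -0.86169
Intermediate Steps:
S = 1/369420 ≈ 2.7069e-6
(-335016 + 1/(-462853))/(388788 + S) = (-335016 + 1/(-462853))/(388788 + 1/369420) = (-335016 - 1/462853)/(143626062961/369420) = -155063160649/462853*369420/143626062961 = -57283432806953580/66477754119687733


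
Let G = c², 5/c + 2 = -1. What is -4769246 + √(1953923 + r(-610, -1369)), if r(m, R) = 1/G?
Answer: -4769246 + 2*√12212021/5 ≈ -4.7678e+6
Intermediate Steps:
c = -5/3 (c = 5/(-2 - 1) = 5/(-3) = 5*(-⅓) = -5/3 ≈ -1.6667)
G = 25/9 (G = (-5/3)² = 25/9 ≈ 2.7778)
r(m, R) = 9/25 (r(m, R) = 1/(25/9) = 9/25)
-4769246 + √(1953923 + r(-610, -1369)) = -4769246 + √(1953923 + 9/25) = -4769246 + √(48848084/25) = -4769246 + 2*√12212021/5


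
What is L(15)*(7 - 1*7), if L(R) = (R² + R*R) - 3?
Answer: 0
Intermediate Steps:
L(R) = -3 + 2*R² (L(R) = (R² + R²) - 3 = 2*R² - 3 = -3 + 2*R²)
L(15)*(7 - 1*7) = (-3 + 2*15²)*(7 - 1*7) = (-3 + 2*225)*(7 - 7) = (-3 + 450)*0 = 447*0 = 0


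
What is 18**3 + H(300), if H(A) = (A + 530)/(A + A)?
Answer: 350003/60 ≈ 5833.4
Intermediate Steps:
H(A) = (530 + A)/(2*A) (H(A) = (530 + A)/((2*A)) = (530 + A)*(1/(2*A)) = (530 + A)/(2*A))
18**3 + H(300) = 18**3 + (1/2)*(530 + 300)/300 = 5832 + (1/2)*(1/300)*830 = 5832 + 83/60 = 350003/60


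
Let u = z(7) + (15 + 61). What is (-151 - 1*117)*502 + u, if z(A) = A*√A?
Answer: -134460 + 7*√7 ≈ -1.3444e+5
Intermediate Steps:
z(A) = A^(3/2)
u = 76 + 7*√7 (u = 7^(3/2) + (15 + 61) = 7*√7 + 76 = 76 + 7*√7 ≈ 94.520)
(-151 - 1*117)*502 + u = (-151 - 1*117)*502 + (76 + 7*√7) = (-151 - 117)*502 + (76 + 7*√7) = -268*502 + (76 + 7*√7) = -134536 + (76 + 7*√7) = -134460 + 7*√7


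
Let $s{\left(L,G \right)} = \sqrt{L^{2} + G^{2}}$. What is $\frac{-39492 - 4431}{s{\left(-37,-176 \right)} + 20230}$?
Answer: $- \frac{177712458}{81844111} + \frac{43923 \sqrt{32345}}{409220555} \approx -2.1521$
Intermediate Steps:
$s{\left(L,G \right)} = \sqrt{G^{2} + L^{2}}$
$\frac{-39492 - 4431}{s{\left(-37,-176 \right)} + 20230} = \frac{-39492 - 4431}{\sqrt{\left(-176\right)^{2} + \left(-37\right)^{2}} + 20230} = - \frac{43923}{\sqrt{30976 + 1369} + 20230} = - \frac{43923}{\sqrt{32345} + 20230} = - \frac{43923}{20230 + \sqrt{32345}}$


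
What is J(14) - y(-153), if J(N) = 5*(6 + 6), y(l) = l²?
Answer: -23349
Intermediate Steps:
J(N) = 60 (J(N) = 5*12 = 60)
J(14) - y(-153) = 60 - 1*(-153)² = 60 - 1*23409 = 60 - 23409 = -23349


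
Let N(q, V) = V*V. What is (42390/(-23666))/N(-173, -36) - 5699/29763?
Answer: -1086768257/5634969264 ≈ -0.19286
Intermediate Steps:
N(q, V) = V²
(42390/(-23666))/N(-173, -36) - 5699/29763 = (42390/(-23666))/((-36)²) - 5699/29763 = (42390*(-1/23666))/1296 - 5699*1/29763 = -21195/11833*1/1296 - 5699/29763 = -785/567984 - 5699/29763 = -1086768257/5634969264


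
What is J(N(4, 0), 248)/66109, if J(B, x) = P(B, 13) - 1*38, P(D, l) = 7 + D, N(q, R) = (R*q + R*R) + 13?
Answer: -18/66109 ≈ -0.00027228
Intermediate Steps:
N(q, R) = 13 + R² + R*q (N(q, R) = (R*q + R²) + 13 = (R² + R*q) + 13 = 13 + R² + R*q)
J(B, x) = -31 + B (J(B, x) = (7 + B) - 1*38 = (7 + B) - 38 = -31 + B)
J(N(4, 0), 248)/66109 = (-31 + (13 + 0² + 0*4))/66109 = (-31 + (13 + 0 + 0))*(1/66109) = (-31 + 13)*(1/66109) = -18*1/66109 = -18/66109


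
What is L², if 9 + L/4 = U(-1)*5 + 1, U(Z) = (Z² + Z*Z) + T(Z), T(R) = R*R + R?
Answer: 64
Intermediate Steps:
T(R) = R + R² (T(R) = R² + R = R + R²)
U(Z) = 2*Z² + Z*(1 + Z) (U(Z) = (Z² + Z*Z) + Z*(1 + Z) = (Z² + Z²) + Z*(1 + Z) = 2*Z² + Z*(1 + Z))
L = 8 (L = -36 + 4*(-(1 + 3*(-1))*5 + 1) = -36 + 4*(-(1 - 3)*5 + 1) = -36 + 4*(-1*(-2)*5 + 1) = -36 + 4*(2*5 + 1) = -36 + 4*(10 + 1) = -36 + 4*11 = -36 + 44 = 8)
L² = 8² = 64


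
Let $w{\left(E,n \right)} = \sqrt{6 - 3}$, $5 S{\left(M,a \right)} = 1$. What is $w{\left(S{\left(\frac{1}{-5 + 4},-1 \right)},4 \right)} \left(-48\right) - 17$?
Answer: $-17 - 48 \sqrt{3} \approx -100.14$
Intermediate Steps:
$S{\left(M,a \right)} = \frac{1}{5}$ ($S{\left(M,a \right)} = \frac{1}{5} \cdot 1 = \frac{1}{5}$)
$w{\left(E,n \right)} = \sqrt{3}$
$w{\left(S{\left(\frac{1}{-5 + 4},-1 \right)},4 \right)} \left(-48\right) - 17 = \sqrt{3} \left(-48\right) - 17 = - 48 \sqrt{3} - 17 = -17 - 48 \sqrt{3}$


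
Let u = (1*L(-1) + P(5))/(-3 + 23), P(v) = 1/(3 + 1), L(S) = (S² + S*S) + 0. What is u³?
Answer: 729/512000 ≈ 0.0014238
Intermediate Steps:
L(S) = 2*S² (L(S) = (S² + S²) + 0 = 2*S² + 0 = 2*S²)
P(v) = ¼ (P(v) = 1/4 = ¼)
u = 9/80 (u = (1*(2*(-1)²) + ¼)/(-3 + 23) = (1*(2*1) + ¼)/20 = (1*2 + ¼)*(1/20) = (2 + ¼)*(1/20) = (9/4)*(1/20) = 9/80 ≈ 0.11250)
u³ = (9/80)³ = 729/512000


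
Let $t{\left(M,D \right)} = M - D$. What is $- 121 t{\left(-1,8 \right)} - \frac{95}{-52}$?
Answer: $\frac{56723}{52} \approx 1090.8$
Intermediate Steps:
$- 121 t{\left(-1,8 \right)} - \frac{95}{-52} = - 121 \left(-1 - 8\right) - \frac{95}{-52} = - 121 \left(-1 - 8\right) - - \frac{95}{52} = \left(-121\right) \left(-9\right) + \frac{95}{52} = 1089 + \frac{95}{52} = \frac{56723}{52}$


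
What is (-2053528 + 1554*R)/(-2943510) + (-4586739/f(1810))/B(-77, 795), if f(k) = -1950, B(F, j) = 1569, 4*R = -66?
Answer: 36782284496/16677437075 ≈ 2.2055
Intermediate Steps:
R = -33/2 (R = (¼)*(-66) = -33/2 ≈ -16.500)
(-2053528 + 1554*R)/(-2943510) + (-4586739/f(1810))/B(-77, 795) = (-2053528 + 1554*(-33/2))/(-2943510) - 4586739/(-1950)/1569 = (-2053528 - 25641)*(-1/2943510) - 4586739*(-1/1950)*(1/1569) = -2079169*(-1/2943510) + (1528913/650)*(1/1569) = 2079169/2943510 + 1528913/1019850 = 36782284496/16677437075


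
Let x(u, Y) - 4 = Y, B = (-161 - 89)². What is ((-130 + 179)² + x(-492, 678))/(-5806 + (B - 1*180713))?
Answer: -3083/124019 ≈ -0.024859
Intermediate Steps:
B = 62500 (B = (-250)² = 62500)
x(u, Y) = 4 + Y
((-130 + 179)² + x(-492, 678))/(-5806 + (B - 1*180713)) = ((-130 + 179)² + (4 + 678))/(-5806 + (62500 - 1*180713)) = (49² + 682)/(-5806 + (62500 - 180713)) = (2401 + 682)/(-5806 - 118213) = 3083/(-124019) = 3083*(-1/124019) = -3083/124019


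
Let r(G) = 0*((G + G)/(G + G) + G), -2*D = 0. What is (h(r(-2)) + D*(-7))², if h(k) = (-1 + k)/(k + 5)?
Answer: 1/25 ≈ 0.040000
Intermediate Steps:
D = 0 (D = -½*0 = 0)
r(G) = 0 (r(G) = 0*((2*G)/((2*G)) + G) = 0*((2*G)*(1/(2*G)) + G) = 0*(1 + G) = 0)
h(k) = (-1 + k)/(5 + k)
(h(r(-2)) + D*(-7))² = ((-1 + 0)/(5 + 0) + 0*(-7))² = (-1/5 + 0)² = ((⅕)*(-1) + 0)² = (-⅕ + 0)² = (-⅕)² = 1/25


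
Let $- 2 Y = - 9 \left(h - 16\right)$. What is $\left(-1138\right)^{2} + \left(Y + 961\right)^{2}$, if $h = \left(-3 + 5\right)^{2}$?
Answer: $2117693$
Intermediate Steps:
$h = 4$ ($h = 2^{2} = 4$)
$Y = -54$ ($Y = - \frac{\left(-9\right) \left(4 - 16\right)}{2} = - \frac{\left(-9\right) \left(-12\right)}{2} = \left(- \frac{1}{2}\right) 108 = -54$)
$\left(-1138\right)^{2} + \left(Y + 961\right)^{2} = \left(-1138\right)^{2} + \left(-54 + 961\right)^{2} = 1295044 + 907^{2} = 1295044 + 822649 = 2117693$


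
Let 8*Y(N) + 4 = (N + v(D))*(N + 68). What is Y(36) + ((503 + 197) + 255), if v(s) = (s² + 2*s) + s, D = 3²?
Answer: 5653/2 ≈ 2826.5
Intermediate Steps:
D = 9
v(s) = s² + 3*s
Y(N) = -½ + (68 + N)*(108 + N)/8 (Y(N) = -½ + ((N + 9*(3 + 9))*(N + 68))/8 = -½ + ((N + 9*12)*(68 + N))/8 = -½ + ((N + 108)*(68 + N))/8 = -½ + ((108 + N)*(68 + N))/8 = -½ + ((68 + N)*(108 + N))/8 = -½ + (68 + N)*(108 + N)/8)
Y(36) + ((503 + 197) + 255) = (1835/2 + 22*36 + (⅛)*36²) + ((503 + 197) + 255) = (1835/2 + 792 + (⅛)*1296) + (700 + 255) = (1835/2 + 792 + 162) + 955 = 3743/2 + 955 = 5653/2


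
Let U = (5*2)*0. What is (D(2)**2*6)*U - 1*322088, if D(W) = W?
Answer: -322088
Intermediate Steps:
U = 0 (U = 10*0 = 0)
(D(2)**2*6)*U - 1*322088 = (2**2*6)*0 - 1*322088 = (4*6)*0 - 322088 = 24*0 - 322088 = 0 - 322088 = -322088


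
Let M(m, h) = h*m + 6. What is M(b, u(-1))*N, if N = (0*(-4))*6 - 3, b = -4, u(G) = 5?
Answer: 42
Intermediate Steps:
M(m, h) = 6 + h*m
N = -3 (N = 0*6 - 3 = 0 - 3 = -3)
M(b, u(-1))*N = (6 + 5*(-4))*(-3) = (6 - 20)*(-3) = -14*(-3) = 42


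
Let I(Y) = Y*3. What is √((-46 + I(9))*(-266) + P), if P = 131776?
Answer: √136830 ≈ 369.91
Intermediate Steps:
I(Y) = 3*Y
√((-46 + I(9))*(-266) + P) = √((-46 + 3*9)*(-266) + 131776) = √((-46 + 27)*(-266) + 131776) = √(-19*(-266) + 131776) = √(5054 + 131776) = √136830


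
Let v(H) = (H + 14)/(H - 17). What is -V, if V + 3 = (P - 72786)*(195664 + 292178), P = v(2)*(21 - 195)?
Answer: 177087621699/5 ≈ 3.5417e+10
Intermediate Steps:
v(H) = (14 + H)/(-17 + H)
P = 928/5 (P = ((14 + 2)/(-17 + 2))*(21 - 195) = (16/(-15))*(-174) = -1/15*16*(-174) = -16/15*(-174) = 928/5 ≈ 185.60)
V = -177087621699/5 (V = -3 + (928/5 - 72786)*(195664 + 292178) = -3 - 363002/5*487842 = -3 - 177087621684/5 = -177087621699/5 ≈ -3.5417e+10)
-V = -1*(-177087621699/5) = 177087621699/5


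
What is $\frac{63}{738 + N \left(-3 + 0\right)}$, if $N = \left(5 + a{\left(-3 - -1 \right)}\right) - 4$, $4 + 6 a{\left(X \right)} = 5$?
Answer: $\frac{126}{1469} \approx 0.085773$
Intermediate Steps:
$a{\left(X \right)} = \frac{1}{6}$ ($a{\left(X \right)} = - \frac{2}{3} + \frac{1}{6} \cdot 5 = - \frac{2}{3} + \frac{5}{6} = \frac{1}{6}$)
$N = \frac{7}{6}$ ($N = \left(5 + \frac{1}{6}\right) - 4 = \frac{31}{6} - 4 = \frac{7}{6} \approx 1.1667$)
$\frac{63}{738 + N \left(-3 + 0\right)} = \frac{63}{738 + \frac{7 \left(-3 + 0\right)}{6}} = \frac{63}{738 + \frac{7}{6} \left(-3\right)} = \frac{63}{738 - \frac{7}{2}} = \frac{63}{\frac{1469}{2}} = 63 \cdot \frac{2}{1469} = \frac{126}{1469}$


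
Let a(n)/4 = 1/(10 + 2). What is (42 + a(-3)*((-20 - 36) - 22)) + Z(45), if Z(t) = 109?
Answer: 125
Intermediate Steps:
a(n) = ⅓ (a(n) = 4/(10 + 2) = 4/12 = 4*(1/12) = ⅓)
(42 + a(-3)*((-20 - 36) - 22)) + Z(45) = (42 + ((-20 - 36) - 22)/3) + 109 = (42 + (-56 - 22)/3) + 109 = (42 + (⅓)*(-78)) + 109 = (42 - 26) + 109 = 16 + 109 = 125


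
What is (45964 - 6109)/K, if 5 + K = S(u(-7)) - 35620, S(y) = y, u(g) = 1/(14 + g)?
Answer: -278985/249374 ≈ -1.1187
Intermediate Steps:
K = -249374/7 (K = -5 + (1/(14 - 7) - 35620) = -5 + (1/7 - 35620) = -5 + (⅐ - 35620) = -5 - 249339/7 = -249374/7 ≈ -35625.)
(45964 - 6109)/K = (45964 - 6109)/(-249374/7) = 39855*(-7/249374) = -278985/249374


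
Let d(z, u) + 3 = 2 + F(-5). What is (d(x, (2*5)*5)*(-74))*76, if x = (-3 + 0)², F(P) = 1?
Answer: 0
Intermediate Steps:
x = 9 (x = (-3)² = 9)
d(z, u) = 0 (d(z, u) = -3 + (2 + 1) = -3 + 3 = 0)
(d(x, (2*5)*5)*(-74))*76 = (0*(-74))*76 = 0*76 = 0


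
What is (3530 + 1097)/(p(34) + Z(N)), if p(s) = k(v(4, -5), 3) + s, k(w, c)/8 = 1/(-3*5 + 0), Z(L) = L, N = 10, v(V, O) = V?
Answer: 69405/652 ≈ 106.45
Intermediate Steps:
k(w, c) = -8/15 (k(w, c) = 8/(-3*5 + 0) = 8/(-15 + 0) = 8/(-15) = 8*(-1/15) = -8/15)
p(s) = -8/15 + s
(3530 + 1097)/(p(34) + Z(N)) = (3530 + 1097)/((-8/15 + 34) + 10) = 4627/(502/15 + 10) = 4627/(652/15) = 4627*(15/652) = 69405/652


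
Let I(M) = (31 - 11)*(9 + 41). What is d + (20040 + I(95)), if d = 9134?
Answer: 30174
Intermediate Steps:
I(M) = 1000 (I(M) = 20*50 = 1000)
d + (20040 + I(95)) = 9134 + (20040 + 1000) = 9134 + 21040 = 30174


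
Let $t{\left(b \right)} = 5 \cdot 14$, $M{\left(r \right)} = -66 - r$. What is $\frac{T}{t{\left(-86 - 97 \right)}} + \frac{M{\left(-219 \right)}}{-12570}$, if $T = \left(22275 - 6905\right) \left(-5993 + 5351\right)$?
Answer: $- \frac{4134499617}{29330} \approx -1.4096 \cdot 10^{5}$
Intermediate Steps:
$t{\left(b \right)} = 70$
$T = -9867540$ ($T = 15370 \left(-642\right) = -9867540$)
$\frac{T}{t{\left(-86 - 97 \right)}} + \frac{M{\left(-219 \right)}}{-12570} = - \frac{9867540}{70} + \frac{-66 - -219}{-12570} = \left(-9867540\right) \frac{1}{70} + \left(-66 + 219\right) \left(- \frac{1}{12570}\right) = - \frac{986754}{7} + 153 \left(- \frac{1}{12570}\right) = - \frac{986754}{7} - \frac{51}{4190} = - \frac{4134499617}{29330}$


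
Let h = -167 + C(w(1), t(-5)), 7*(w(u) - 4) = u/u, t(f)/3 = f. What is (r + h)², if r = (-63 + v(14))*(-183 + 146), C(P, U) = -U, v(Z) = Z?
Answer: 2758921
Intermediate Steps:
t(f) = 3*f
w(u) = 29/7 (w(u) = 4 + (u/u)/7 = 4 + (⅐)*1 = 4 + ⅐ = 29/7)
r = 1813 (r = (-63 + 14)*(-183 + 146) = -49*(-37) = 1813)
h = -152 (h = -167 - 3*(-5) = -167 - 1*(-15) = -167 + 15 = -152)
(r + h)² = (1813 - 152)² = 1661² = 2758921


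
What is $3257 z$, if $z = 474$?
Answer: $1543818$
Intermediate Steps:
$3257 z = 3257 \cdot 474 = 1543818$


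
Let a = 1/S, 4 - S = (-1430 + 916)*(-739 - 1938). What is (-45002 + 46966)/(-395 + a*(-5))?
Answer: -2702412936/543509725 ≈ -4.9722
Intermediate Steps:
S = -1375974 (S = 4 - (-1430 + 916)*(-739 - 1938) = 4 - (-514)*(-2677) = 4 - 1*1375978 = 4 - 1375978 = -1375974)
a = -1/1375974 (a = 1/(-1375974) = -1/1375974 ≈ -7.2676e-7)
(-45002 + 46966)/(-395 + a*(-5)) = (-45002 + 46966)/(-395 - 1/1375974*(-5)) = 1964/(-395 + 5/1375974) = 1964/(-543509725/1375974) = 1964*(-1375974/543509725) = -2702412936/543509725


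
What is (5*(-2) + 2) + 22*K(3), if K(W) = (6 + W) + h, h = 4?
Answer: 278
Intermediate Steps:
K(W) = 10 + W (K(W) = (6 + W) + 4 = 10 + W)
(5*(-2) + 2) + 22*K(3) = (5*(-2) + 2) + 22*(10 + 3) = (-10 + 2) + 22*13 = -8 + 286 = 278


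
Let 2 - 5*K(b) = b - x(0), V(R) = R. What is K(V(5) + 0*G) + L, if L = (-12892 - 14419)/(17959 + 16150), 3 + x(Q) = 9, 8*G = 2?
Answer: -34228/170545 ≈ -0.20070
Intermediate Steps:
G = 1/4 (G = (1/8)*2 = 1/4 ≈ 0.25000)
x(Q) = 6 (x(Q) = -3 + 9 = 6)
L = -27311/34109 ≈ -0.80070
K(b) = 8/5 - b/5 (K(b) = 2/5 - (b - 1*6)/5 = 2/5 - (b - 6)/5 = 2/5 - (-6 + b)/5 = 2/5 + (6/5 - b/5) = 8/5 - b/5)
K(V(5) + 0*G) + L = (8/5 - (5 + 0*(1/4))/5) - 27311/34109 = (8/5 - (5 + 0)/5) - 27311/34109 = (8/5 - 1/5*5) - 27311/34109 = (8/5 - 1) - 27311/34109 = 3/5 - 27311/34109 = -34228/170545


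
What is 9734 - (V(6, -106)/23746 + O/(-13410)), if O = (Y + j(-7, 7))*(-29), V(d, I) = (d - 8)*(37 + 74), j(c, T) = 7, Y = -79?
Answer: 86102437553/8845385 ≈ 9734.2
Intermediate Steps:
V(d, I) = -888 + 111*d (V(d, I) = (-8 + d)*111 = -888 + 111*d)
O = 2088 (O = (-79 + 7)*(-29) = -72*(-29) = 2088)
9734 - (V(6, -106)/23746 + O/(-13410)) = 9734 - ((-888 + 111*6)/23746 + 2088/(-13410)) = 9734 - ((-888 + 666)*(1/23746) + 2088*(-1/13410)) = 9734 - (-222*1/23746 - 116/745) = 9734 - (-111/11873 - 116/745) = 9734 - 1*(-1459963/8845385) = 9734 + 1459963/8845385 = 86102437553/8845385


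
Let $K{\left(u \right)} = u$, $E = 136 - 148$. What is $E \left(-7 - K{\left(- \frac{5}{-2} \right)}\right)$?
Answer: $114$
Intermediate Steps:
$E = -12$
$E \left(-7 - K{\left(- \frac{5}{-2} \right)}\right) = - 12 \left(-7 - - \frac{5}{-2}\right) = - 12 \left(-7 - \left(-5\right) \left(- \frac{1}{2}\right)\right) = - 12 \left(-7 - \frac{5}{2}\right) = \left(-12\right) \left(- \frac{19}{2}\right) = 114$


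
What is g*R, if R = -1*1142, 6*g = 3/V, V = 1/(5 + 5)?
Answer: -5710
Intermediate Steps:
V = ⅒ (V = 1/10 = ⅒ ≈ 0.10000)
g = 5 (g = (3/(⅒))/6 = (3*10)/6 = (⅙)*30 = 5)
R = -1142
g*R = 5*(-1142) = -5710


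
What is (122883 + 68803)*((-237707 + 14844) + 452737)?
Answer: 44063627564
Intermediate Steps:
(122883 + 68803)*((-237707 + 14844) + 452737) = 191686*(-222863 + 452737) = 191686*229874 = 44063627564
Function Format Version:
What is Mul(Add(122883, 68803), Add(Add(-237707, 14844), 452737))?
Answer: 44063627564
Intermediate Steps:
Mul(Add(122883, 68803), Add(Add(-237707, 14844), 452737)) = Mul(191686, Add(-222863, 452737)) = Mul(191686, 229874) = 44063627564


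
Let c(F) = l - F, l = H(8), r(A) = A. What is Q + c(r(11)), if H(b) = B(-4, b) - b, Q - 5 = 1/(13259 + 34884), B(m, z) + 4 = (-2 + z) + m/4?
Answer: -625858/48143 ≈ -13.000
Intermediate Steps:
B(m, z) = -6 + z + m/4 (B(m, z) = -4 + ((-2 + z) + m/4) = -4 + (-2 + z + m/4) = -6 + z + m/4)
Q = 240716/48143 (Q = 5 + 1/(13259 + 34884) = 5 + 1/48143 = 240716/48143 ≈ 5.0000)
H(b) = -7 (H(b) = (-6 + b + (1/4)*(-4)) - b = (-6 + b - 1) - b = (-7 + b) - b = -7)
l = -7
c(F) = -7 - F
Q + c(r(11)) = 240716/48143 + (-7 - 1*11) = 240716/48143 + (-7 - 11) = 240716/48143 - 18 = -625858/48143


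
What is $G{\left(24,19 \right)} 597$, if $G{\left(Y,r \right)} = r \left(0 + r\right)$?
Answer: $215517$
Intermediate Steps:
$G{\left(Y,r \right)} = r^{2}$ ($G{\left(Y,r \right)} = r r = r^{2}$)
$G{\left(24,19 \right)} 597 = 19^{2} \cdot 597 = 361 \cdot 597 = 215517$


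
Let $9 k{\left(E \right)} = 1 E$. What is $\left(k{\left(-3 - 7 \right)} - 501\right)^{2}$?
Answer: $\frac{20421361}{81} \approx 2.5212 \cdot 10^{5}$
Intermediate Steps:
$k{\left(E \right)} = \frac{E}{9}$ ($k{\left(E \right)} = \frac{1 E}{9} = \frac{E}{9}$)
$\left(k{\left(-3 - 7 \right)} - 501\right)^{2} = \left(\frac{-3 - 7}{9} - 501\right)^{2} = \left(\frac{1}{9} \left(-10\right) - 501\right)^{2} = \left(- \frac{10}{9} - 501\right)^{2} = \left(- \frac{4519}{9}\right)^{2} = \frac{20421361}{81}$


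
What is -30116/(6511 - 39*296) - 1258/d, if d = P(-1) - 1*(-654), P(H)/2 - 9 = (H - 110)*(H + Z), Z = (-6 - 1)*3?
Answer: 80496491/13981674 ≈ 5.7573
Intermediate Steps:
Z = -21 (Z = -7*3 = -21)
P(H) = 18 + 2*(-110 + H)*(-21 + H) (P(H) = 18 + 2*((H - 110)*(H - 21)) = 18 + 2*((-110 + H)*(-21 + H)) = 18 + 2*(-110 + H)*(-21 + H))
d = 5556 (d = (4638 - 262*(-1) + 2*(-1)**2) - 1*(-654) = (4638 + 262 + 2*1) + 654 = (4638 + 262 + 2) + 654 = 4902 + 654 = 5556)
-30116/(6511 - 39*296) - 1258/d = -30116/(6511 - 39*296) - 1258/5556 = -30116/(6511 - 11544) - 1258*1/5556 = -30116/(-5033) - 629/2778 = -30116*(-1/5033) - 629/2778 = 30116/5033 - 629/2778 = 80496491/13981674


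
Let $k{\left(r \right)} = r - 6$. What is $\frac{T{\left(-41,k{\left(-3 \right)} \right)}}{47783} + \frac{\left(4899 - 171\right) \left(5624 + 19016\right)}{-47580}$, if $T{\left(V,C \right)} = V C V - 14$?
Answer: $- \frac{92789010255}{37891919} \approx -2448.8$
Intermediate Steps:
$k{\left(r \right)} = -6 + r$ ($k{\left(r \right)} = r - 6 = -6 + r$)
$T{\left(V,C \right)} = -14 + C V^{2}$ ($T{\left(V,C \right)} = C V V - 14 = C V^{2} - 14 = -14 + C V^{2}$)
$\frac{T{\left(-41,k{\left(-3 \right)} \right)}}{47783} + \frac{\left(4899 - 171\right) \left(5624 + 19016\right)}{-47580} = \frac{-14 + \left(-6 - 3\right) \left(-41\right)^{2}}{47783} + \frac{\left(4899 - 171\right) \left(5624 + 19016\right)}{-47580} = \left(-14 - 15129\right) \frac{1}{47783} + 4728 \cdot 24640 \left(- \frac{1}{47580}\right) = \left(-14 - 15129\right) \frac{1}{47783} + 116497920 \left(- \frac{1}{47580}\right) = \left(-15143\right) \frac{1}{47783} - \frac{1941632}{793} = - \frac{15143}{47783} - \frac{1941632}{793} = - \frac{92789010255}{37891919}$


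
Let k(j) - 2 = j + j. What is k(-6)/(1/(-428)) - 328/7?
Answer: 29632/7 ≈ 4233.1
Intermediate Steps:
k(j) = 2 + 2*j (k(j) = 2 + (j + j) = 2 + 2*j)
k(-6)/(1/(-428)) - 328/7 = (2 + 2*(-6))/(1/(-428)) - 328/7 = (2 - 12)/(-1/428) - 328*1/7 = -10*(-428) - 328/7 = 4280 - 328/7 = 29632/7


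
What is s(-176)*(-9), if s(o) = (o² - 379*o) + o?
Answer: -877536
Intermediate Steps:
s(o) = o² - 378*o
s(-176)*(-9) = -176*(-378 - 176)*(-9) = -176*(-554)*(-9) = 97504*(-9) = -877536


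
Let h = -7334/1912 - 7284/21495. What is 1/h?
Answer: -6849740/28595223 ≈ -0.23954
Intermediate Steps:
h = -28595223/6849740 (h = -7334*1/1912 - 7284*1/21495 = -3667/956 - 2428/7165 = -28595223/6849740 ≈ -4.1746)
1/h = 1/(-28595223/6849740) = -6849740/28595223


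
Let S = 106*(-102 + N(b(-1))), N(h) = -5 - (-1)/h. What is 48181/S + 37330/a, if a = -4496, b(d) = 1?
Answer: -79507707/6314632 ≈ -12.591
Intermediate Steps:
N(h) = -5 + 1/h
S = -11236 (S = 106*(-102 + (-5 + 1/1)) = 106*(-102 + (-5 + 1)) = 106*(-102 - 4) = 106*(-106) = -11236)
48181/S + 37330/a = 48181/(-11236) + 37330/(-4496) = 48181*(-1/11236) + 37330*(-1/4496) = -48181/11236 - 18665/2248 = -79507707/6314632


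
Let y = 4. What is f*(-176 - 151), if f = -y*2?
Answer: 2616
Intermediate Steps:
f = -8 (f = -1*4*2 = -4*2 = -8)
f*(-176 - 151) = -8*(-176 - 151) = -8*(-327) = 2616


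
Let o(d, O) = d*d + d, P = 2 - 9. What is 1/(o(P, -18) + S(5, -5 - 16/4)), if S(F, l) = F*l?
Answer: -⅓ ≈ -0.33333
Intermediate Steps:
P = -7
o(d, O) = d + d² (o(d, O) = d² + d = d + d²)
1/(o(P, -18) + S(5, -5 - 16/4)) = 1/(-7*(1 - 7) + 5*(-5 - 16/4)) = 1/(-7*(-6) + 5*(-5 - 16/4)) = 1/(42 + 5*(-5 - 1*4)) = 1/(42 + 5*(-5 - 4)) = 1/(42 + 5*(-9)) = 1/(42 - 45) = 1/(-3) = -⅓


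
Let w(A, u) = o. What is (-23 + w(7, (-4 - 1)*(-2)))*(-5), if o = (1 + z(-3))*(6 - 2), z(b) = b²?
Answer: -85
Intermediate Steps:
o = 40 (o = (1 + (-3)²)*(6 - 2) = (1 + 9)*4 = 10*4 = 40)
w(A, u) = 40
(-23 + w(7, (-4 - 1)*(-2)))*(-5) = (-23 + 40)*(-5) = 17*(-5) = -85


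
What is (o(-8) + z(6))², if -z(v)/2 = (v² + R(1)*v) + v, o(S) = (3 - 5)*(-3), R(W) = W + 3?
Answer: 15876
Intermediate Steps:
R(W) = 3 + W
o(S) = 6 (o(S) = -2*(-3) = 6)
z(v) = -10*v - 2*v² (z(v) = -2*((v² + (3 + 1)*v) + v) = -2*((v² + 4*v) + v) = -2*(v² + 5*v) = -10*v - 2*v²)
(o(-8) + z(6))² = (6 - 2*6*(5 + 6))² = (6 - 2*6*11)² = (6 - 132)² = (-126)² = 15876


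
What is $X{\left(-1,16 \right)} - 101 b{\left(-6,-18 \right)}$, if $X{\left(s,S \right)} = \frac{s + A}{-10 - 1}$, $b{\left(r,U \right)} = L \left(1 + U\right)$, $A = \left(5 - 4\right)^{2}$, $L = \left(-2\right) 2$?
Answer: $-6868$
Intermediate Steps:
$L = -4$
$A = 1$ ($A = 1^{2} = 1$)
$b{\left(r,U \right)} = -4 - 4 U$ ($b{\left(r,U \right)} = - 4 \left(1 + U\right) = -4 - 4 U$)
$X{\left(s,S \right)} = - \frac{1}{11} - \frac{s}{11}$ ($X{\left(s,S \right)} = \frac{s + 1}{-10 - 1} = \frac{1 + s}{-11} = \left(1 + s\right) \left(- \frac{1}{11}\right) = - \frac{1}{11} - \frac{s}{11}$)
$X{\left(-1,16 \right)} - 101 b{\left(-6,-18 \right)} = \left(- \frac{1}{11} - - \frac{1}{11}\right) - 101 \left(-4 - -72\right) = \left(- \frac{1}{11} + \frac{1}{11}\right) - 101 \left(-4 + 72\right) = 0 - 6868 = -6868$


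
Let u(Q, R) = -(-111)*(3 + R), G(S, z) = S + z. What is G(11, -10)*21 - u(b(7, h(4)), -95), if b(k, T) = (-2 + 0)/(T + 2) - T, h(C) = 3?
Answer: 10233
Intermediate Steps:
b(k, T) = -T - 2/(2 + T) (b(k, T) = -2/(2 + T) - T = -T - 2/(2 + T))
u(Q, R) = 333 + 111*R (u(Q, R) = -37*(-9 - 3*R) = 333 + 111*R)
G(11, -10)*21 - u(b(7, h(4)), -95) = (11 - 10)*21 - (333 + 111*(-95)) = 1*21 - (333 - 10545) = 21 - 1*(-10212) = 21 + 10212 = 10233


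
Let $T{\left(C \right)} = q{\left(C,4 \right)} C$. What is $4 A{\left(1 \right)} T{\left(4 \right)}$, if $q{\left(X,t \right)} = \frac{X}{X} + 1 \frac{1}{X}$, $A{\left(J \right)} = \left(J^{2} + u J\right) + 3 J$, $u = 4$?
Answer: $160$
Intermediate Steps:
$A{\left(J \right)} = J^{2} + 7 J$ ($A{\left(J \right)} = \left(J^{2} + 4 J\right) + 3 J = J^{2} + 7 J$)
$q{\left(X,t \right)} = 1 + \frac{1}{X}$
$T{\left(C \right)} = 1 + C$ ($T{\left(C \right)} = \frac{1 + C}{C} C = 1 + C$)
$4 A{\left(1 \right)} T{\left(4 \right)} = 4 \cdot 1 \left(7 + 1\right) \left(1 + 4\right) = 4 \cdot 1 \cdot 8 \cdot 5 = 4 \cdot 8 \cdot 5 = 32 \cdot 5 = 160$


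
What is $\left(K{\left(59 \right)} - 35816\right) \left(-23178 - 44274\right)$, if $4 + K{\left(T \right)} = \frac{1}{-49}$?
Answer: $\frac{16912924116}{7} \approx 2.4161 \cdot 10^{9}$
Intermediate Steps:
$K{\left(T \right)} = - \frac{197}{49}$ ($K{\left(T \right)} = -4 + \frac{1}{-49} = -4 - \frac{1}{49} = - \frac{197}{49}$)
$\left(K{\left(59 \right)} - 35816\right) \left(-23178 - 44274\right) = \left(- \frac{197}{49} - 35816\right) \left(-23178 - 44274\right) = \left(- \frac{1755181}{49}\right) \left(-67452\right) = \frac{16912924116}{7}$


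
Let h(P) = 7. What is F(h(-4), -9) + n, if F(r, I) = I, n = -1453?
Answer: -1462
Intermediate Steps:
F(h(-4), -9) + n = -9 - 1453 = -1462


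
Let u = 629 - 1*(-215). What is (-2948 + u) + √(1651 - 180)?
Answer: -2104 + √1471 ≈ -2065.6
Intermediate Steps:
u = 844 (u = 629 + 215 = 844)
(-2948 + u) + √(1651 - 180) = (-2948 + 844) + √(1651 - 180) = -2104 + √1471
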